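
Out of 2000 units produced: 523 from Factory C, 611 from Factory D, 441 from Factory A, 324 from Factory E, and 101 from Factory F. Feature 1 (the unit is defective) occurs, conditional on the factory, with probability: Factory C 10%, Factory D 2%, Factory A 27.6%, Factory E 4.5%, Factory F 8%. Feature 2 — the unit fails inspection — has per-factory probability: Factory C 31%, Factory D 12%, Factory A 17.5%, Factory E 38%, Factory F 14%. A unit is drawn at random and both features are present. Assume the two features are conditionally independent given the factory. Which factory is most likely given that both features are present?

Factory A

Compute prior × likelihood for every hypothesis:
  Factory C: 0.2615 × 0.1 × 0.31 = 0.0081065
  Factory D: 0.3055 × 0.02 × 0.12 = 0.0007332
  Factory A: 0.2205 × 0.276 × 0.175 = 0.01065015
  Factory E: 0.162 × 0.045 × 0.38 = 0.0027702
  Factory F: 0.0505 × 0.08 × 0.14 = 0.0005656
Total = 0.02282565.
Largest term belongs to Factory A, so Factory A is most probable.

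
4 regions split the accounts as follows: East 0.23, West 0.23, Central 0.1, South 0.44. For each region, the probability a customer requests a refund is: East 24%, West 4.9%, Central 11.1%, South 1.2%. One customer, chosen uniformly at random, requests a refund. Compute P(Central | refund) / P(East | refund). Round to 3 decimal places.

By Bayes' rule, posterior ∝ prior × likelihood:
  East: 0.23 × 0.24 = 0.0552
  West: 0.23 × 0.049 = 0.01127
  Central: 0.1 × 0.111 = 0.0111
  South: 0.44 × 0.012 = 0.00528
Total = 0.08285.
The ratio is 0.0111 / 0.0552 (the normalizer cancels) = 0.201.

0.201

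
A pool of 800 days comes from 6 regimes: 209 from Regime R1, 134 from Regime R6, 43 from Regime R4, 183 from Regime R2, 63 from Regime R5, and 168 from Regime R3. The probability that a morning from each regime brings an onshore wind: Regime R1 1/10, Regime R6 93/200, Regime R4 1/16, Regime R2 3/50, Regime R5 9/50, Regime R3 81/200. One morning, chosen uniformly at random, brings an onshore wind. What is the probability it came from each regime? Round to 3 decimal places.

Regime R1 0.119, Regime R6 0.354, Regime R4 0.015, Regime R2 0.062, Regime R5 0.064, Regime R3 0.386

Unnormalized posteriors (prior × likelihood):
  Regime R1: 0.26125 × 0.1 = 0.026125
  Regime R6: 0.1675 × 0.465 = 0.0778875
  Regime R4: 0.05375 × 0.0625 = 0.003359375
  Regime R2: 0.22875 × 0.06 = 0.013725
  Regime R5: 0.07875 × 0.18 = 0.014175
  Regime R3: 0.21 × 0.405 = 0.08505
Total = 0.220321875.
P(Regime R1 | onshore) = 0.026125/0.220321875 ≈ 0.119
P(Regime R6 | onshore) = 0.0778875/0.220321875 ≈ 0.354
P(Regime R4 | onshore) = 0.003359375/0.220321875 ≈ 0.015
P(Regime R2 | onshore) = 0.013725/0.220321875 ≈ 0.062
P(Regime R5 | onshore) = 0.014175/0.220321875 ≈ 0.064
P(Regime R3 | onshore) = 0.08505/0.220321875 ≈ 0.386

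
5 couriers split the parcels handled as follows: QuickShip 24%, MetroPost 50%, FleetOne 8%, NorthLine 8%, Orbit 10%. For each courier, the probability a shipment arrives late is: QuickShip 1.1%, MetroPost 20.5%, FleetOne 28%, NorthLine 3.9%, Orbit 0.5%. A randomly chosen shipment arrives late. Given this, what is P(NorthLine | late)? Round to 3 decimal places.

0.024

By Bayes' rule, posterior ∝ prior × likelihood:
  QuickShip: 0.24 × 0.011 = 0.00264
  MetroPost: 0.5 × 0.205 = 0.1025
  FleetOne: 0.08 × 0.28 = 0.0224
  NorthLine: 0.08 × 0.039 = 0.00312
  Orbit: 0.1 × 0.005 = 0.0005
Total = 0.13116.
P(NorthLine | evidence) = 0.00312 / 0.13116 ≈ 0.024.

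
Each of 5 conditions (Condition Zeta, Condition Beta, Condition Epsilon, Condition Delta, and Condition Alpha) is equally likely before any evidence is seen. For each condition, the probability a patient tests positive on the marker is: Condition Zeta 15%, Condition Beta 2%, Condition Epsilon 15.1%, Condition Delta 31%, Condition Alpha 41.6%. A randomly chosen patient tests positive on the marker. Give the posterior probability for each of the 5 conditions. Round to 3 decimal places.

Condition Zeta 0.143, Condition Beta 0.019, Condition Epsilon 0.144, Condition Delta 0.296, Condition Alpha 0.397

Since the prior is uniform, the posterior is proportional to the likelihood:
  Condition Zeta: 0.15
  Condition Beta: 0.02
  Condition Epsilon: 0.151
  Condition Delta: 0.31
  Condition Alpha: 0.416
Normalizing constant = 1.047.
P(Condition Zeta | marker-positive) = 0.15/1.047 ≈ 0.143
P(Condition Beta | marker-positive) = 0.02/1.047 ≈ 0.019
P(Condition Epsilon | marker-positive) = 0.151/1.047 ≈ 0.144
P(Condition Delta | marker-positive) = 0.31/1.047 ≈ 0.296
P(Condition Alpha | marker-positive) = 0.416/1.047 ≈ 0.397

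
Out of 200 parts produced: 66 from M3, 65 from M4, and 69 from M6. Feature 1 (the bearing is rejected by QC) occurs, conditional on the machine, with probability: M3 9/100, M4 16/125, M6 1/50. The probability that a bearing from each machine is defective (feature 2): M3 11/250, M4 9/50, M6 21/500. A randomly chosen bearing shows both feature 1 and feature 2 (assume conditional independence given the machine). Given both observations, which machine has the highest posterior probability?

M4

Unnormalized posteriors (prior × likelihood):
  M3: 0.33 × 0.09 × 0.044 = 0.0013068
  M4: 0.325 × 0.128 × 0.18 = 0.007488
  M6: 0.345 × 0.02 × 0.042 = 0.0002898
Normalizing constant = 0.0090846.
Largest term belongs to M4, so M4 is most probable.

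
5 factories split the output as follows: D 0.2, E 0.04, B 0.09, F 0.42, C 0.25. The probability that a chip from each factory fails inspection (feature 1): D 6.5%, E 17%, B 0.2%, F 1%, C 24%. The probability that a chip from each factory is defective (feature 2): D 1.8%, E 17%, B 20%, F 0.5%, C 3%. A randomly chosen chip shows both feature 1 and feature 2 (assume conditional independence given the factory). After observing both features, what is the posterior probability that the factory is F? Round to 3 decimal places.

0.006

Prior × likelihood for each hypothesis:
  D: 0.2 × 0.065 × 0.018 = 0.000234
  E: 0.04 × 0.17 × 0.17 = 0.001156
  B: 0.09 × 0.002 × 0.2 = 0.000036
  F: 0.42 × 0.01 × 0.005 = 0.000021
  C: 0.25 × 0.24 × 0.03 = 0.0018
Normalizing constant = 0.003247.
P(F | evidence) = 0.000021 / 0.003247 ≈ 0.006.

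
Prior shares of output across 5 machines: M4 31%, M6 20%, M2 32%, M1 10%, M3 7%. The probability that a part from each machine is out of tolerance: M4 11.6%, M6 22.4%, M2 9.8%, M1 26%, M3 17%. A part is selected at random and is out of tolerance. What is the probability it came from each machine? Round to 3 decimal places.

Compute prior × likelihood for every hypothesis:
  M4: 0.31 × 0.116 = 0.03596
  M6: 0.2 × 0.224 = 0.0448
  M2: 0.32 × 0.098 = 0.03136
  M1: 0.1 × 0.26 = 0.026
  M3: 0.07 × 0.17 = 0.0119
Total = 0.15002.
P(M4 | oversize) = 0.03596/0.15002 ≈ 0.240
P(M6 | oversize) = 0.0448/0.15002 ≈ 0.299
P(M2 | oversize) = 0.03136/0.15002 ≈ 0.209
P(M1 | oversize) = 0.026/0.15002 ≈ 0.173
P(M3 | oversize) = 0.0119/0.15002 ≈ 0.079

M4 0.240, M6 0.299, M2 0.209, M1 0.173, M3 0.079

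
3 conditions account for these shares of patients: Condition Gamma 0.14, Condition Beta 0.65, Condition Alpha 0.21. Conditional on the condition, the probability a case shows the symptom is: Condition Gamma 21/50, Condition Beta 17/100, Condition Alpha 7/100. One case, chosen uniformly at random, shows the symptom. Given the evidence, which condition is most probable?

Compute prior × likelihood for every hypothesis:
  Condition Gamma: 0.14 × 0.42 = 0.0588
  Condition Beta: 0.65 × 0.17 = 0.1105
  Condition Alpha: 0.21 × 0.07 = 0.0147
Sum = 0.184.
Largest term belongs to Condition Beta, so Condition Beta is most probable.

Condition Beta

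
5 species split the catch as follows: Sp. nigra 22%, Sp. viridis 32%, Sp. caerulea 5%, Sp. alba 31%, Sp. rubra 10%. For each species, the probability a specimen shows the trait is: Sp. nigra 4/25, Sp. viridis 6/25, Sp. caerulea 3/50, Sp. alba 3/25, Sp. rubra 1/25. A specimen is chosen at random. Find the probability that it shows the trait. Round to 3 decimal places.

By Bayes' rule, posterior ∝ prior × likelihood:
  Sp. nigra: 0.22 × 0.16 = 0.0352
  Sp. viridis: 0.32 × 0.24 = 0.0768
  Sp. caerulea: 0.05 × 0.06 = 0.003
  Sp. alba: 0.31 × 0.12 = 0.0372
  Sp. rubra: 0.1 × 0.04 = 0.004
P(trait) = 0.0352 + 0.0768 + 0.003 + 0.0372 + 0.004 = 0.1562 → 0.156.

0.156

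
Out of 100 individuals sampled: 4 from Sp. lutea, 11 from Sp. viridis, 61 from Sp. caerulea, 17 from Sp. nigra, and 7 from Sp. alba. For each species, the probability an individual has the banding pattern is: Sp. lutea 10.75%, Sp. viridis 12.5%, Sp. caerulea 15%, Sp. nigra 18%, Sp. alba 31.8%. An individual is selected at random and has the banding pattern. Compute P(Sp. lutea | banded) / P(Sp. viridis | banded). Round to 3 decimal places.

Compute prior × likelihood for every hypothesis:
  Sp. lutea: 0.04 × 0.1075 = 0.0043
  Sp. viridis: 0.11 × 0.125 = 0.01375
  Sp. caerulea: 0.61 × 0.15 = 0.0915
  Sp. nigra: 0.17 × 0.18 = 0.0306
  Sp. alba: 0.07 × 0.318 = 0.02226
Total = 0.16241.
The ratio is 0.0043 / 0.01375 (the normalizer cancels) = 0.313.

0.313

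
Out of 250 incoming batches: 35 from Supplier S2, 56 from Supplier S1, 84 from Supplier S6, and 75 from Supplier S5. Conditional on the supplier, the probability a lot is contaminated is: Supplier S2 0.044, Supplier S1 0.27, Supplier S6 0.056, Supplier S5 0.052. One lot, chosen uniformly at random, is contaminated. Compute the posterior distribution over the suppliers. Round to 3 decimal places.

Supplier S2 0.061, Supplier S1 0.598, Supplier S6 0.186, Supplier S5 0.154

Prior × likelihood for each hypothesis:
  Supplier S2: 0.14 × 0.044 = 0.00616
  Supplier S1: 0.224 × 0.27 = 0.06048
  Supplier S6: 0.336 × 0.056 = 0.018816
  Supplier S5: 0.3 × 0.052 = 0.0156
Total = 0.101056.
P(Supplier S2 | contaminated) = 0.00616/0.101056 ≈ 0.061
P(Supplier S1 | contaminated) = 0.06048/0.101056 ≈ 0.598
P(Supplier S6 | contaminated) = 0.018816/0.101056 ≈ 0.186
P(Supplier S5 | contaminated) = 0.0156/0.101056 ≈ 0.154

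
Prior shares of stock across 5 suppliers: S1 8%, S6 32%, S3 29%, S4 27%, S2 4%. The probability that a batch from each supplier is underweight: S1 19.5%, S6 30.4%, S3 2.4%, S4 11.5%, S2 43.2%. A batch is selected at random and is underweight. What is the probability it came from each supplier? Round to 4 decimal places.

Prior × likelihood for each hypothesis:
  S1: 0.08 × 0.195 = 0.0156
  S6: 0.32 × 0.304 = 0.09728
  S3: 0.29 × 0.024 = 0.00696
  S4: 0.27 × 0.115 = 0.03105
  S2: 0.04 × 0.432 = 0.01728
Normalizing constant = 0.16817.
P(S1 | underweight) = 0.0156/0.16817 ≈ 0.0928
P(S6 | underweight) = 0.09728/0.16817 ≈ 0.5785
P(S3 | underweight) = 0.00696/0.16817 ≈ 0.0414
P(S4 | underweight) = 0.03105/0.16817 ≈ 0.1846
P(S2 | underweight) = 0.01728/0.16817 ≈ 0.1028
(Check: 0.0928+0.5785+0.0414+0.1846+0.1028 = 1.0001.)

S1 0.0928, S6 0.5785, S3 0.0414, S4 0.1846, S2 0.1028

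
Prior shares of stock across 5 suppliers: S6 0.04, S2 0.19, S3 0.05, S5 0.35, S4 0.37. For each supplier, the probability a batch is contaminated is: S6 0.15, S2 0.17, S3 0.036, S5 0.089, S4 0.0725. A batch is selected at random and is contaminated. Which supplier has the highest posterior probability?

S2

Compute prior × likelihood for every hypothesis:
  S6: 0.04 × 0.15 = 0.006
  S2: 0.19 × 0.17 = 0.0323
  S3: 0.05 × 0.036 = 0.0018
  S5: 0.35 × 0.089 = 0.03115
  S4: 0.37 × 0.0725 = 0.026825
Sum = 0.098075.
Largest term belongs to S2, so S2 is most probable.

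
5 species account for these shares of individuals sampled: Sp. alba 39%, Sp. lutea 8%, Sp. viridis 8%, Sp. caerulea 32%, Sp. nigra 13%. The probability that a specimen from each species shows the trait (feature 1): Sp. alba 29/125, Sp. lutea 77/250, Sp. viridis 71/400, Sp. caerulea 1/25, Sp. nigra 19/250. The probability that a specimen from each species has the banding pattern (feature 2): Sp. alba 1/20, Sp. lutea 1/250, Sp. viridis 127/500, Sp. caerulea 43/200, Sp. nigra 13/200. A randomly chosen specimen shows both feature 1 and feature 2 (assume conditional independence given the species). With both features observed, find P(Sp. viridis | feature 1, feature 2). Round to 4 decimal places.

Prior × likelihood for each hypothesis:
  Sp. alba: 0.39 × 0.232 × 0.05 = 0.004524
  Sp. lutea: 0.08 × 0.308 × 0.004 = 0.00009856
  Sp. viridis: 0.08 × 0.1775 × 0.254 = 0.0036068
  Sp. caerulea: 0.32 × 0.04 × 0.215 = 0.002752
  Sp. nigra: 0.13 × 0.076 × 0.065 = 0.0006422
Sum = 0.01162356.
P(Sp. viridis | evidence) = 0.0036068 / 0.01162356 ≈ 0.3103.

0.3103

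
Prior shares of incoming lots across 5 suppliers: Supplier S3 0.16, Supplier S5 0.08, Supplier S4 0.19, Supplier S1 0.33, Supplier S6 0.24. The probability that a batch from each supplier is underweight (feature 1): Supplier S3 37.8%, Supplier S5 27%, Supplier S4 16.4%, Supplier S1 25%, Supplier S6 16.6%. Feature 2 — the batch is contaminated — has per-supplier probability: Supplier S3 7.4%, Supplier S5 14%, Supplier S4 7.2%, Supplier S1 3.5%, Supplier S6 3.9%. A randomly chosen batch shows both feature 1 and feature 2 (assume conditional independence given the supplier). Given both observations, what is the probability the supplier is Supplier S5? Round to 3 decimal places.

0.213

By Bayes' rule, posterior ∝ prior × likelihood:
  Supplier S3: 0.16 × 0.378 × 0.074 = 0.00447552
  Supplier S5: 0.08 × 0.27 × 0.14 = 0.003024
  Supplier S4: 0.19 × 0.164 × 0.072 = 0.00224352
  Supplier S1: 0.33 × 0.25 × 0.035 = 0.0028875
  Supplier S6: 0.24 × 0.166 × 0.039 = 0.00155376
Total = 0.0141843.
P(Supplier S5 | evidence) = 0.003024 / 0.0141843 ≈ 0.213.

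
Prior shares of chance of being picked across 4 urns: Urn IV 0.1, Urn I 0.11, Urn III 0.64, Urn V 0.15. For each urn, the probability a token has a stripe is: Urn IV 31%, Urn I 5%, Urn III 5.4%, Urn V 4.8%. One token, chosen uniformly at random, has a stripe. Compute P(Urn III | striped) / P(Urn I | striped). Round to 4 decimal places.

Unnormalized posteriors (prior × likelihood):
  Urn IV: 0.1 × 0.31 = 0.031
  Urn I: 0.11 × 0.05 = 0.0055
  Urn III: 0.64 × 0.054 = 0.03456
  Urn V: 0.15 × 0.048 = 0.0072
Total = 0.07826.
The ratio is 0.03456 / 0.0055 (the normalizer cancels) = 6.2836.

6.2836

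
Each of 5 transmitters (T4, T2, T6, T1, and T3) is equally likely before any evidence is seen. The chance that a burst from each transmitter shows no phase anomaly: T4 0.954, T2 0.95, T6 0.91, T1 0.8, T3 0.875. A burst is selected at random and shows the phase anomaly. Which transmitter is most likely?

T1

Taking complements, P(anomaly | each) = T4 0.046, T2 0.05, T6 0.09, T1 0.2, T3 0.125.
Since the prior is uniform, the posterior is proportional to the likelihood:
  T4: 0.046
  T2: 0.05
  T6: 0.09
  T1: 0.2
  T3: 0.125
Sum = 0.511.
Largest term belongs to T1, so T1 is most probable.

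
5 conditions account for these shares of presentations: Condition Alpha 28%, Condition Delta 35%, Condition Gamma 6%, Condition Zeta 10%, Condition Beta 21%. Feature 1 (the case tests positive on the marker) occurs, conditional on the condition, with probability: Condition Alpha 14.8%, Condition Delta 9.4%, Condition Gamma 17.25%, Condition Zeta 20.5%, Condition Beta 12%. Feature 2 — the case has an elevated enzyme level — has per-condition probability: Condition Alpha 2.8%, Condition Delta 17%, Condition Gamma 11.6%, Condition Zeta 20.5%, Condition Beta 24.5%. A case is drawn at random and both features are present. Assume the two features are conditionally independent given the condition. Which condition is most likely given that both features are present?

Unnormalized posteriors (prior × likelihood):
  Condition Alpha: 0.28 × 0.148 × 0.028 = 0.00116032
  Condition Delta: 0.35 × 0.094 × 0.17 = 0.005593
  Condition Gamma: 0.06 × 0.1725 × 0.116 = 0.0012006
  Condition Zeta: 0.1 × 0.205 × 0.205 = 0.0042025
  Condition Beta: 0.21 × 0.12 × 0.245 = 0.006174
Normalizing constant = 0.01833042.
Largest term belongs to Condition Beta, so Condition Beta is most probable.

Condition Beta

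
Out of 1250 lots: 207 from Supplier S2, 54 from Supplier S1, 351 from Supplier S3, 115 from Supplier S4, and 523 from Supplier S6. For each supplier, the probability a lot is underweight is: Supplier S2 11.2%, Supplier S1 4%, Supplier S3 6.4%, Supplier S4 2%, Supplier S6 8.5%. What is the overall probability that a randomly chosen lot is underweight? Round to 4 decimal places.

0.0757

Prior × likelihood for each hypothesis:
  Supplier S2: 0.1656 × 0.112 = 0.0185472
  Supplier S1: 0.0432 × 0.04 = 0.001728
  Supplier S3: 0.2808 × 0.064 = 0.0179712
  Supplier S4: 0.092 × 0.02 = 0.00184
  Supplier S6: 0.4184 × 0.085 = 0.035564
P(underweight) = 0.0185472 + 0.001728 + 0.0179712 + 0.00184 + 0.035564 = 0.0756504 → 0.0757.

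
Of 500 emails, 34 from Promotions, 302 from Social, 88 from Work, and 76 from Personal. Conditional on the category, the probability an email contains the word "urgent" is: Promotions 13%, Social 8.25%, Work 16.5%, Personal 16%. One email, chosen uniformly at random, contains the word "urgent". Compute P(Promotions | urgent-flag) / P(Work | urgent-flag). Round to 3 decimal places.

0.304

By Bayes' rule, posterior ∝ prior × likelihood:
  Promotions: 0.068 × 0.13 = 0.00884
  Social: 0.604 × 0.0825 = 0.04983
  Work: 0.176 × 0.165 = 0.02904
  Personal: 0.152 × 0.16 = 0.02432
Normalizing constant = 0.11203.
The ratio is 0.00884 / 0.02904 (the normalizer cancels) = 0.304.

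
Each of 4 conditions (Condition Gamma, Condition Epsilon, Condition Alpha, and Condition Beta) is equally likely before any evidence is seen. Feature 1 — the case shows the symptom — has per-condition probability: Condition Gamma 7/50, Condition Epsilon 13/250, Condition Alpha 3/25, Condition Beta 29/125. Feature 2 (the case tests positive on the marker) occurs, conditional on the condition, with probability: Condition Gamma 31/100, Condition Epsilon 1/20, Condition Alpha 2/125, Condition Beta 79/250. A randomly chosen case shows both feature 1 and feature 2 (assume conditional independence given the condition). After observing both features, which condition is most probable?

Condition Beta

Since the prior is uniform, the posterior is proportional to the likelihood:
  Condition Gamma: 0.14 × 0.31 = 0.0434
  Condition Epsilon: 0.052 × 0.05 = 0.0026
  Condition Alpha: 0.12 × 0.016 = 0.00192
  Condition Beta: 0.232 × 0.316 = 0.073312
Normalizing constant = 0.121232.
Largest term belongs to Condition Beta, so Condition Beta is most probable.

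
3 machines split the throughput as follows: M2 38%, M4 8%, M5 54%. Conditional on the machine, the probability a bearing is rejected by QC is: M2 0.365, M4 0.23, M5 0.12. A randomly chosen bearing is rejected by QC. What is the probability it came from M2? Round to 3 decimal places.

By Bayes' rule, posterior ∝ prior × likelihood:
  M2: 0.38 × 0.365 = 0.1387
  M4: 0.08 × 0.23 = 0.0184
  M5: 0.54 × 0.12 = 0.0648
Normalizing constant = 0.2219.
P(M2 | evidence) = 0.1387 / 0.2219 ≈ 0.625.

0.625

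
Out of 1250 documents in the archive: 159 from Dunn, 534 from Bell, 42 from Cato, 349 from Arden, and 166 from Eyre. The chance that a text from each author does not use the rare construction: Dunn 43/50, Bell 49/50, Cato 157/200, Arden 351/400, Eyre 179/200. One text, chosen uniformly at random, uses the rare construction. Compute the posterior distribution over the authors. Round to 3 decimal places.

Taking complements, P(rare-form | each) = Dunn 0.14, Bell 0.02, Cato 0.215, Arden 0.1225, Eyre 0.105.
Prior × likelihood for each hypothesis:
  Dunn: 0.1272 × 0.14 = 0.017808
  Bell: 0.4272 × 0.02 = 0.008544
  Cato: 0.0336 × 0.215 = 0.007224
  Arden: 0.2792 × 0.1225 = 0.034202
  Eyre: 0.1328 × 0.105 = 0.013944
Normalizing constant = 0.081722.
P(Dunn | rare-form) = 0.017808/0.081722 ≈ 0.218
P(Bell | rare-form) = 0.008544/0.081722 ≈ 0.105
P(Cato | rare-form) = 0.007224/0.081722 ≈ 0.088
P(Arden | rare-form) = 0.034202/0.081722 ≈ 0.419
P(Eyre | rare-form) = 0.013944/0.081722 ≈ 0.171
(Check: 0.218+0.105+0.088+0.419+0.171 = 1.001.)

Dunn 0.218, Bell 0.105, Cato 0.088, Arden 0.419, Eyre 0.171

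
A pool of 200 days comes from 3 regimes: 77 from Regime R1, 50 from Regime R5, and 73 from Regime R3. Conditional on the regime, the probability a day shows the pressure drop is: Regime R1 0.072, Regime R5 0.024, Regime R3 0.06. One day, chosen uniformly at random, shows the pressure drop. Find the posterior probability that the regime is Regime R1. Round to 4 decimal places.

Unnormalized posteriors (prior × likelihood):
  Regime R1: 0.385 × 0.072 = 0.02772
  Regime R5: 0.25 × 0.024 = 0.006
  Regime R3: 0.365 × 0.06 = 0.0219
Sum = 0.05562.
P(Regime R1 | evidence) = 0.02772 / 0.05562 ≈ 0.4984.

0.4984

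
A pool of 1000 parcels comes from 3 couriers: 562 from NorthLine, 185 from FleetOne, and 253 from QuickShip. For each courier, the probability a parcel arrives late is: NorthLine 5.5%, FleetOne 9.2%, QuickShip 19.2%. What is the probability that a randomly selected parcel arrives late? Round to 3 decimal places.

Unnormalized posteriors (prior × likelihood):
  NorthLine: 0.562 × 0.055 = 0.03091
  FleetOne: 0.185 × 0.092 = 0.01702
  QuickShip: 0.253 × 0.192 = 0.048576
P(late) = 0.03091 + 0.01702 + 0.048576 = 0.096506 → 0.097.

0.097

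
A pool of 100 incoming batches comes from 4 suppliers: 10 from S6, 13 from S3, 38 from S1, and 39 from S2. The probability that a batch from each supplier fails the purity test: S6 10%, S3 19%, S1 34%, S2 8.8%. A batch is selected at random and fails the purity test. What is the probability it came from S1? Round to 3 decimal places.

0.652

By Bayes' rule, posterior ∝ prior × likelihood:
  S6: 0.1 × 0.1 = 0.01
  S3: 0.13 × 0.19 = 0.0247
  S1: 0.38 × 0.34 = 0.1292
  S2: 0.39 × 0.088 = 0.03432
Total = 0.19822.
P(S1 | evidence) = 0.1292 / 0.19822 ≈ 0.652.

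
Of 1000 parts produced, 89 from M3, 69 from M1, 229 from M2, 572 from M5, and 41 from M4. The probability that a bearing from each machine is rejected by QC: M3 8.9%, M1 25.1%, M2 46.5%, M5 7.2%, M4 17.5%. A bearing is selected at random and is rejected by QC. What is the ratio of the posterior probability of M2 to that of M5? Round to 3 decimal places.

Unnormalized posteriors (prior × likelihood):
  M3: 0.089 × 0.089 = 0.007921
  M1: 0.069 × 0.251 = 0.017319
  M2: 0.229 × 0.465 = 0.106485
  M5: 0.572 × 0.072 = 0.041184
  M4: 0.041 × 0.175 = 0.007175
Normalizing constant = 0.180084.
The ratio is 0.106485 / 0.041184 (the normalizer cancels) = 2.586.

2.586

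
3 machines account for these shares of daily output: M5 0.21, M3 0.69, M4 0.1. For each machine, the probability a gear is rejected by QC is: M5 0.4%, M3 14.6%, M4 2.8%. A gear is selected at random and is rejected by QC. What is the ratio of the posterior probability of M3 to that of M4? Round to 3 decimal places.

35.979

Prior × likelihood for each hypothesis:
  M5: 0.21 × 0.004 = 0.00084
  M3: 0.69 × 0.146 = 0.10074
  M4: 0.1 × 0.028 = 0.0028
Normalizing constant = 0.10438.
The ratio is 0.10074 / 0.0028 (the normalizer cancels) = 35.979.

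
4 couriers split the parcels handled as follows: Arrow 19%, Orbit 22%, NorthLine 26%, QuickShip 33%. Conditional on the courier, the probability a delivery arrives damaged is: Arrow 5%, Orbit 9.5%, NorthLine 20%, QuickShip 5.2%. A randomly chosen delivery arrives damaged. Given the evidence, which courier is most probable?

NorthLine

Unnormalized posteriors (prior × likelihood):
  Arrow: 0.19 × 0.05 = 0.0095
  Orbit: 0.22 × 0.095 = 0.0209
  NorthLine: 0.26 × 0.2 = 0.052
  QuickShip: 0.33 × 0.052 = 0.01716
Total = 0.09956.
Largest term belongs to NorthLine, so NorthLine is most probable.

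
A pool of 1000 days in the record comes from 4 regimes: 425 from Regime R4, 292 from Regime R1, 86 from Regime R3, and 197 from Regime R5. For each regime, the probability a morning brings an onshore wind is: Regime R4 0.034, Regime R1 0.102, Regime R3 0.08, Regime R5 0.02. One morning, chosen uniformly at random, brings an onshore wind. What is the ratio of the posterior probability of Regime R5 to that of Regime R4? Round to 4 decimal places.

0.2727

Unnormalized posteriors (prior × likelihood):
  Regime R4: 0.425 × 0.034 = 0.01445
  Regime R1: 0.292 × 0.102 = 0.029784
  Regime R3: 0.086 × 0.08 = 0.00688
  Regime R5: 0.197 × 0.02 = 0.00394
Sum = 0.055054.
The ratio is 0.00394 / 0.01445 (the normalizer cancels) = 0.2727.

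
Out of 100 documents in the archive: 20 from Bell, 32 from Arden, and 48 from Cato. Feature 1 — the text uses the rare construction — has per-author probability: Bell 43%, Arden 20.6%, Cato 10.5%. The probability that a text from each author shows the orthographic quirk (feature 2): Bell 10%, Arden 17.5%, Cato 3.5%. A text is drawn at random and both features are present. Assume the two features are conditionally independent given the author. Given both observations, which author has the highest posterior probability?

Arden

By Bayes' rule, posterior ∝ prior × likelihood:
  Bell: 0.2 × 0.43 × 0.1 = 0.0086
  Arden: 0.32 × 0.206 × 0.175 = 0.011536
  Cato: 0.48 × 0.105 × 0.035 = 0.001764
Total = 0.0219.
Largest term belongs to Arden, so Arden is most probable.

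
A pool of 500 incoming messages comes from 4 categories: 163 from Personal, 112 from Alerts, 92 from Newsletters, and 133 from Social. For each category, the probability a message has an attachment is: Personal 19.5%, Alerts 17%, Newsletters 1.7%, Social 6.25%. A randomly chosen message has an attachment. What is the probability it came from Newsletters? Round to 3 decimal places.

0.026

Compute prior × likelihood for every hypothesis:
  Personal: 0.326 × 0.195 = 0.06357
  Alerts: 0.224 × 0.17 = 0.03808
  Newsletters: 0.184 × 0.017 = 0.003128
  Social: 0.266 × 0.0625 = 0.016625
Sum = 0.121403.
P(Newsletters | evidence) = 0.003128 / 0.121403 ≈ 0.026.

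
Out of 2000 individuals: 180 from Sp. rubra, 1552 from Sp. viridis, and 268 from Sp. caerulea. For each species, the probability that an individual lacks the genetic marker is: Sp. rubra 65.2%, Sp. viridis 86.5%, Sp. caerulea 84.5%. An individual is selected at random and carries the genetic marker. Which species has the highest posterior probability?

Taking complements, P(marker | each) = Sp. rubra 0.348, Sp. viridis 0.135, Sp. caerulea 0.155.
Unnormalized posteriors (prior × likelihood):
  Sp. rubra: 0.09 × 0.348 = 0.03132
  Sp. viridis: 0.776 × 0.135 = 0.10476
  Sp. caerulea: 0.134 × 0.155 = 0.02077
Sum = 0.15685.
Largest term belongs to Sp. viridis, so Sp. viridis is most probable.

Sp. viridis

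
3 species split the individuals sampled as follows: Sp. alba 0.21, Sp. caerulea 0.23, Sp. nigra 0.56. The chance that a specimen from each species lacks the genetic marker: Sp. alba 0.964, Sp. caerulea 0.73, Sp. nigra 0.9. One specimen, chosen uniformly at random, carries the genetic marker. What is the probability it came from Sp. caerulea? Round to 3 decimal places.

0.494

Taking complements, P(marker | each) = Sp. alba 0.036, Sp. caerulea 0.27, Sp. nigra 0.1.
Compute prior × likelihood for every hypothesis:
  Sp. alba: 0.21 × 0.036 = 0.00756
  Sp. caerulea: 0.23 × 0.27 = 0.0621
  Sp. nigra: 0.56 × 0.1 = 0.056
Sum = 0.12566.
P(Sp. caerulea | evidence) = 0.0621 / 0.12566 ≈ 0.494.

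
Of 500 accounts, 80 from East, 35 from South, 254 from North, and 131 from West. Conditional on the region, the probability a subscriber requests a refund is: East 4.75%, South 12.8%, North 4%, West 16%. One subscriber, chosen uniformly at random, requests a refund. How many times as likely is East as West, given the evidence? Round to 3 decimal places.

By Bayes' rule, posterior ∝ prior × likelihood:
  East: 0.16 × 0.0475 = 0.0076
  South: 0.07 × 0.128 = 0.00896
  North: 0.508 × 0.04 = 0.02032
  West: 0.262 × 0.16 = 0.04192
Total = 0.0788.
The ratio is 0.0076 / 0.04192 (the normalizer cancels) = 0.181.

0.181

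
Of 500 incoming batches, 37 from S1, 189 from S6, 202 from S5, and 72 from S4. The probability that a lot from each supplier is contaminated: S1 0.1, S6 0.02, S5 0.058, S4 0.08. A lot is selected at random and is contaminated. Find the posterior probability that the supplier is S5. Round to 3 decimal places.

0.469

By Bayes' rule, posterior ∝ prior × likelihood:
  S1: 0.074 × 0.1 = 0.0074
  S6: 0.378 × 0.02 = 0.00756
  S5: 0.404 × 0.058 = 0.023432
  S4: 0.144 × 0.08 = 0.01152
Normalizing constant = 0.049912.
P(S5 | evidence) = 0.023432 / 0.049912 ≈ 0.469.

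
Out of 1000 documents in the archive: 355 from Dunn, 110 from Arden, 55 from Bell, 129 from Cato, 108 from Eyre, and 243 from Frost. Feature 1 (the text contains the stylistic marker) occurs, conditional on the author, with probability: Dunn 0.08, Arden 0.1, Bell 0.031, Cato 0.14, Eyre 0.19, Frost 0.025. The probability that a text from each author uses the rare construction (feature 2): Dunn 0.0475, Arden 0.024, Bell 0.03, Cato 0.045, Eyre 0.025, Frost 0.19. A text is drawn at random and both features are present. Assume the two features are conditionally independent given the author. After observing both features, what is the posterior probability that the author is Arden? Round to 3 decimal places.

Prior × likelihood for each hypothesis:
  Dunn: 0.355 × 0.08 × 0.0475 = 0.001349
  Arden: 0.11 × 0.1 × 0.024 = 0.000264
  Bell: 0.055 × 0.031 × 0.03 = 0.00005115
  Cato: 0.129 × 0.14 × 0.045 = 0.0008127
  Eyre: 0.108 × 0.19 × 0.025 = 0.000513
  Frost: 0.243 × 0.025 × 0.19 = 0.00115425
Total = 0.0041441.
P(Arden | evidence) = 0.000264 / 0.0041441 ≈ 0.064.

0.064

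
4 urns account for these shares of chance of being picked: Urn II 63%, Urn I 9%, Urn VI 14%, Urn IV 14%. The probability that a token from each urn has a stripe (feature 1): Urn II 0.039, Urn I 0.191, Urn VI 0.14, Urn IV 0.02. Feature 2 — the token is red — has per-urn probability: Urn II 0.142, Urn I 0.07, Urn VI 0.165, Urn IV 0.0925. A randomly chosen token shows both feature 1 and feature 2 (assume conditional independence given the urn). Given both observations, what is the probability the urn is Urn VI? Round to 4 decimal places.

Prior × likelihood for each hypothesis:
  Urn II: 0.63 × 0.039 × 0.142 = 0.00348894
  Urn I: 0.09 × 0.191 × 0.07 = 0.0012033
  Urn VI: 0.14 × 0.14 × 0.165 = 0.003234
  Urn IV: 0.14 × 0.02 × 0.0925 = 0.000259
Total = 0.00818524.
P(Urn VI | evidence) = 0.003234 / 0.00818524 ≈ 0.3951.

0.3951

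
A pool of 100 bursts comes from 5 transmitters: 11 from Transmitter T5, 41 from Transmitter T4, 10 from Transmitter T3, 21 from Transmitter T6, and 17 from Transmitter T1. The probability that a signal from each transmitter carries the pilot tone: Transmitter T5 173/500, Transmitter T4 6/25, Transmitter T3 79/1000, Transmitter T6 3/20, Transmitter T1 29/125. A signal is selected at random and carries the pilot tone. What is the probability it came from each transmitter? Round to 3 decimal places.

Transmitter T5 0.177, Transmitter T4 0.457, Transmitter T3 0.037, Transmitter T6 0.146, Transmitter T1 0.183

Unnormalized posteriors (prior × likelihood):
  Transmitter T5: 0.11 × 0.346 = 0.03806
  Transmitter T4: 0.41 × 0.24 = 0.0984
  Transmitter T3: 0.1 × 0.079 = 0.0079
  Transmitter T6: 0.21 × 0.15 = 0.0315
  Transmitter T1: 0.17 × 0.232 = 0.03944
Sum = 0.2153.
P(Transmitter T5 | pilot) = 0.03806/0.2153 ≈ 0.177
P(Transmitter T4 | pilot) = 0.0984/0.2153 ≈ 0.457
P(Transmitter T3 | pilot) = 0.0079/0.2153 ≈ 0.037
P(Transmitter T6 | pilot) = 0.0315/0.2153 ≈ 0.146
P(Transmitter T1 | pilot) = 0.03944/0.2153 ≈ 0.183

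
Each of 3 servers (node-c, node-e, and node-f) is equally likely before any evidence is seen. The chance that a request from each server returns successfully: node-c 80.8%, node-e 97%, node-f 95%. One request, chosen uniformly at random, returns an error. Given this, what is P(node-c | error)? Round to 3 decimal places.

0.706

Taking complements, P(error | each) = node-c 0.192, node-e 0.03, node-f 0.05.
Since the prior is uniform, the posterior is proportional to the likelihood:
  node-c: 0.192
  node-e: 0.03
  node-f: 0.05
Sum = 0.272.
P(node-c | evidence) = 0.192 / 0.272 ≈ 0.706.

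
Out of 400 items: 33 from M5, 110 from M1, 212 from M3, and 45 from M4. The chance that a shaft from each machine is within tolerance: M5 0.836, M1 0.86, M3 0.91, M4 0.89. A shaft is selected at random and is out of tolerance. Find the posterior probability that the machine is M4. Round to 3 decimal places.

Taking complements, P(oversize | each) = M5 0.164, M1 0.14, M3 0.09, M4 0.11.
Unnormalized posteriors (prior × likelihood):
  M5: 0.0825 × 0.164 = 0.01353
  M1: 0.275 × 0.14 = 0.0385
  M3: 0.53 × 0.09 = 0.0477
  M4: 0.1125 × 0.11 = 0.012375
Normalizing constant = 0.112105.
P(M4 | evidence) = 0.012375 / 0.112105 ≈ 0.110.

0.110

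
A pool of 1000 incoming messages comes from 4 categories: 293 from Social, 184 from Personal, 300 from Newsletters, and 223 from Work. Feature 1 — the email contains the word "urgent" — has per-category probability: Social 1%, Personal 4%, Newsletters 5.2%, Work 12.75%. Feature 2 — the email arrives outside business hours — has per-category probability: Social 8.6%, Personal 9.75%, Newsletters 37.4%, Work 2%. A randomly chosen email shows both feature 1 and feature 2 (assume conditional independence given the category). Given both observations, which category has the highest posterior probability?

Unnormalized posteriors (prior × likelihood):
  Social: 0.293 × 0.01 × 0.086 = 0.00025198
  Personal: 0.184 × 0.04 × 0.0975 = 0.0007176
  Newsletters: 0.3 × 0.052 × 0.374 = 0.0058344
  Work: 0.223 × 0.1275 × 0.02 = 0.00056865
Sum = 0.00737263.
Largest term belongs to Newsletters, so Newsletters is most probable.

Newsletters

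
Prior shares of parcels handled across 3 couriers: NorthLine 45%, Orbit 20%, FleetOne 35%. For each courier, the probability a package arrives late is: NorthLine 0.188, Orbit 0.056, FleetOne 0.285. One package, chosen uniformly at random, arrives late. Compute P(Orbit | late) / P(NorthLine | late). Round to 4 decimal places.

0.1324

By Bayes' rule, posterior ∝ prior × likelihood:
  NorthLine: 0.45 × 0.188 = 0.0846
  Orbit: 0.2 × 0.056 = 0.0112
  FleetOne: 0.35 × 0.285 = 0.09975
Sum = 0.19555.
The ratio is 0.0112 / 0.0846 (the normalizer cancels) = 0.1324.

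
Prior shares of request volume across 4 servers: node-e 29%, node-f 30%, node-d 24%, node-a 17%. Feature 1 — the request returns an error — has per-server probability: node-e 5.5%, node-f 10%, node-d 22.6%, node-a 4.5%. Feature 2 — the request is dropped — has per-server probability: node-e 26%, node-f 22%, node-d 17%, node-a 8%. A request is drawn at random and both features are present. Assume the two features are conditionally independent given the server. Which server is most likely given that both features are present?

node-d

Prior × likelihood for each hypothesis:
  node-e: 0.29 × 0.055 × 0.26 = 0.004147
  node-f: 0.3 × 0.1 × 0.22 = 0.0066
  node-d: 0.24 × 0.226 × 0.17 = 0.0092208
  node-a: 0.17 × 0.045 × 0.08 = 0.000612
Normalizing constant = 0.0205798.
Largest term belongs to node-d, so node-d is most probable.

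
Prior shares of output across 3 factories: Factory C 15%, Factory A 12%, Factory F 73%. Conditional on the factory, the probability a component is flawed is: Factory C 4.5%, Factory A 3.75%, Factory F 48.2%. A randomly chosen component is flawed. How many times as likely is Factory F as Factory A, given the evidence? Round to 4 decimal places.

78.1911

Unnormalized posteriors (prior × likelihood):
  Factory C: 0.15 × 0.045 = 0.00675
  Factory A: 0.12 × 0.0375 = 0.0045
  Factory F: 0.73 × 0.482 = 0.35186
Total = 0.36311.
The ratio is 0.35186 / 0.0045 (the normalizer cancels) = 78.1911.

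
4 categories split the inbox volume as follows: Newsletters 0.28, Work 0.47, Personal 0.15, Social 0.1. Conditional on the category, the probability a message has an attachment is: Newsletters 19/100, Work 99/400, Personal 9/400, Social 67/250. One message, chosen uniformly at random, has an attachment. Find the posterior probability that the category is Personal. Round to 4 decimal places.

0.0169

Prior × likelihood for each hypothesis:
  Newsletters: 0.28 × 0.19 = 0.0532
  Work: 0.47 × 0.2475 = 0.116325
  Personal: 0.15 × 0.0225 = 0.003375
  Social: 0.1 × 0.268 = 0.0268
Sum = 0.1997.
P(Personal | evidence) = 0.003375 / 0.1997 ≈ 0.0169.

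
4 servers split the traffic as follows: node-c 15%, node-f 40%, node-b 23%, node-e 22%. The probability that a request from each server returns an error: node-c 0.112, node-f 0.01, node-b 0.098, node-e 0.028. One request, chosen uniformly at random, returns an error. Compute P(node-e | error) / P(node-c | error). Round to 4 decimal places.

0.3667

By Bayes' rule, posterior ∝ prior × likelihood:
  node-c: 0.15 × 0.112 = 0.0168
  node-f: 0.4 × 0.01 = 0.004
  node-b: 0.23 × 0.098 = 0.02254
  node-e: 0.22 × 0.028 = 0.00616
Normalizing constant = 0.0495.
The ratio is 0.00616 / 0.0168 (the normalizer cancels) = 0.3667.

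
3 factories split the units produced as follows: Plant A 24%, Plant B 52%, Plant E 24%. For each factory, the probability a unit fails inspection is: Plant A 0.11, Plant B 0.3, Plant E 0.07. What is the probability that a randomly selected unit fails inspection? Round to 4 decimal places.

Prior × likelihood for each hypothesis:
  Plant A: 0.24 × 0.11 = 0.0264
  Plant B: 0.52 × 0.3 = 0.156
  Plant E: 0.24 × 0.07 = 0.0168
P(nonconforming) = 0.0264 + 0.156 + 0.0168 = 0.1992 → 0.1992.

0.1992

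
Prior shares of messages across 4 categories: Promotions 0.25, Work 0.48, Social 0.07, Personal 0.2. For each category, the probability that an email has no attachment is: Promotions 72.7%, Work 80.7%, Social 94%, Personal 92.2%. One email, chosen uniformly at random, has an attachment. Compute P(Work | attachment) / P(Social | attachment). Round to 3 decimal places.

Taking complements, P(attachment | each) = Promotions 0.273, Work 0.193, Social 0.06, Personal 0.078.
Compute prior × likelihood for every hypothesis:
  Promotions: 0.25 × 0.273 = 0.06825
  Work: 0.48 × 0.193 = 0.09264
  Social: 0.07 × 0.06 = 0.0042
  Personal: 0.2 × 0.078 = 0.0156
Total = 0.18069.
The ratio is 0.09264 / 0.0042 (the normalizer cancels) = 22.057.

22.057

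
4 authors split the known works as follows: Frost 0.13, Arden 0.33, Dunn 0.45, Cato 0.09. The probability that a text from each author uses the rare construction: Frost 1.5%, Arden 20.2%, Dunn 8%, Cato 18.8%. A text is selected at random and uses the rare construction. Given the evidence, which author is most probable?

Unnormalized posteriors (prior × likelihood):
  Frost: 0.13 × 0.015 = 0.00195
  Arden: 0.33 × 0.202 = 0.06666
  Dunn: 0.45 × 0.08 = 0.036
  Cato: 0.09 × 0.188 = 0.01692
Total = 0.12153.
Largest term belongs to Arden, so Arden is most probable.

Arden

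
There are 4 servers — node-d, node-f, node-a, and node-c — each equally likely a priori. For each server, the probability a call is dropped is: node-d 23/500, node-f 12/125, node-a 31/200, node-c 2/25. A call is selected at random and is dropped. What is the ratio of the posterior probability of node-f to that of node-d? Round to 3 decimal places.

Since the prior is uniform, the posterior is proportional to the likelihood:
  node-d: 0.046
  node-f: 0.096
  node-a: 0.155
  node-c: 0.08
Sum = 0.377.
The ratio is 0.096 / 0.046 (the normalizer cancels) = 2.087.

2.087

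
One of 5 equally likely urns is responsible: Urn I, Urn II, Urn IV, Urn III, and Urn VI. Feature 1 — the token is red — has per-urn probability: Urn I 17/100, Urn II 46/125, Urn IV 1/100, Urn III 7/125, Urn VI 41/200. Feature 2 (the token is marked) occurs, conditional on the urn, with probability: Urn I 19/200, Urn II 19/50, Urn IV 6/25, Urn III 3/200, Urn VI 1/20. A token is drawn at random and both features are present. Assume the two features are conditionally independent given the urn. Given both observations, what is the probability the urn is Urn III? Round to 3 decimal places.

Since the prior is uniform, the posterior is proportional to the likelihood:
  Urn I: 0.17 × 0.095 = 0.01615
  Urn II: 0.368 × 0.38 = 0.13984
  Urn IV: 0.01 × 0.24 = 0.0024
  Urn III: 0.056 × 0.015 = 0.00084
  Urn VI: 0.205 × 0.05 = 0.01025
Total = 0.16948.
P(Urn III | evidence) = 0.00084 / 0.16948 ≈ 0.005.

0.005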